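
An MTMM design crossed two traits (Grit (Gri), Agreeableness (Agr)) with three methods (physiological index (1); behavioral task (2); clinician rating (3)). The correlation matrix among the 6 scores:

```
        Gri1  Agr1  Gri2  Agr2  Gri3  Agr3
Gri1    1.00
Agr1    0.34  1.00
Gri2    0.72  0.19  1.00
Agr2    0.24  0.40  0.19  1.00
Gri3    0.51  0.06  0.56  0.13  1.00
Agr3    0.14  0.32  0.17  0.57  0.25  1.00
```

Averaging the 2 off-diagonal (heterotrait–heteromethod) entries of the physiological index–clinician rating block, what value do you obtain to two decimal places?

0.10

HTHM values (method 1 × method 3): 0.14, 0.06; mean = 0.20/2 = 0.10.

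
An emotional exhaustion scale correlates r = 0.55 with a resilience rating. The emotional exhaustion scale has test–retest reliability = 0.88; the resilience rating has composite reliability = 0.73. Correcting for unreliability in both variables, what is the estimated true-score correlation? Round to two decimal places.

0.69

r_true = r_obs / √(r_xx · r_yy) = 0.55 / √(0.88 × 0.73) = 0.55 / √0.6424 = 0.55 / 0.8015 ≈ 0.69.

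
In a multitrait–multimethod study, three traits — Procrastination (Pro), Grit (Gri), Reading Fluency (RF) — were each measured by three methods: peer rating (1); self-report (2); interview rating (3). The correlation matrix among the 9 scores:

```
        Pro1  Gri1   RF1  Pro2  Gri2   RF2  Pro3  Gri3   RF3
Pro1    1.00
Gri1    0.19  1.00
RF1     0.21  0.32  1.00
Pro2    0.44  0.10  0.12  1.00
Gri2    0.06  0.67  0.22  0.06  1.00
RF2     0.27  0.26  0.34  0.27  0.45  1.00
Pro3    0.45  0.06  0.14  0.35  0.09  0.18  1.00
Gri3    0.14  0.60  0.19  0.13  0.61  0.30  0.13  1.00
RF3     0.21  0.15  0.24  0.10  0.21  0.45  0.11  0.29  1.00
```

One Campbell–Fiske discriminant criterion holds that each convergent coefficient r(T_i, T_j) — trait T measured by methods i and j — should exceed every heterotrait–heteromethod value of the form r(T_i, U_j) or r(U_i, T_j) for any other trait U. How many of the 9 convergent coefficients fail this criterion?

Checking each validity diagonal entry against its comparison values:
Pro (methods 1·2): 0.44 vs {0.06, 0.10, 0.27, 0.12} → pass.
Pro (methods 1·3): 0.45 vs {0.14, 0.06, 0.21, 0.14} → pass.
Pro (methods 2·3): 0.35 vs {0.13, 0.09, 0.10, 0.18} → pass.
Gri (methods 1·2): 0.67 vs {0.10, 0.06, 0.26, 0.22} → pass.
Gri (methods 1·3): 0.60 vs {0.06, 0.14, 0.15, 0.19} → pass.
Gri (methods 2·3): 0.61 vs {0.09, 0.13, 0.21, 0.30} → pass.
RF (methods 1·2): 0.34 vs {0.12, 0.27, 0.22, 0.26} → pass.
RF (methods 1·3): 0.24 vs {0.14, 0.21, 0.19, 0.15} → pass.
RF (methods 2·3): 0.45 vs {0.18, 0.10, 0.30, 0.21} → pass.
0 of 9 fail.

0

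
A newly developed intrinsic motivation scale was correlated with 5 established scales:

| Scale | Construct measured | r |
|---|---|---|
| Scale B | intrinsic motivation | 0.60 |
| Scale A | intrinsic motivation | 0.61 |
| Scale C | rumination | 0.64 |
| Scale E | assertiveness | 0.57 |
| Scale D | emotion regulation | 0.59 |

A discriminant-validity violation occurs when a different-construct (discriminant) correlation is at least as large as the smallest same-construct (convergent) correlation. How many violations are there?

Convergent (same construct = intrinsic motivation): Scale B, Scale A.
Smallest convergent = 0.60. Discriminant values: 0.64, 0.57, 0.59; count ≥ 0.60 → 1.

1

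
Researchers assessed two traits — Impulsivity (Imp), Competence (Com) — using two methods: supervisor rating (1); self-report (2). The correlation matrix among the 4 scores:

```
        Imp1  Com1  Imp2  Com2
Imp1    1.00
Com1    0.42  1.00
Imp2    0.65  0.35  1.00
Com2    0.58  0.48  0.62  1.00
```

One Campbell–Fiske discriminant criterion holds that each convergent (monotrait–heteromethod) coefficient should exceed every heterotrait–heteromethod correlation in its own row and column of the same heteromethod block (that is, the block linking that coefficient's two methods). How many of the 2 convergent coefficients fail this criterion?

1

Convergent coefficients and their comparison sets:
Imp (methods 1·2): 0.65 vs {0.58, 0.35} → pass.
Com (methods 1·2): 0.48 vs {0.35, 0.58} → fail.
1 of 2 fail.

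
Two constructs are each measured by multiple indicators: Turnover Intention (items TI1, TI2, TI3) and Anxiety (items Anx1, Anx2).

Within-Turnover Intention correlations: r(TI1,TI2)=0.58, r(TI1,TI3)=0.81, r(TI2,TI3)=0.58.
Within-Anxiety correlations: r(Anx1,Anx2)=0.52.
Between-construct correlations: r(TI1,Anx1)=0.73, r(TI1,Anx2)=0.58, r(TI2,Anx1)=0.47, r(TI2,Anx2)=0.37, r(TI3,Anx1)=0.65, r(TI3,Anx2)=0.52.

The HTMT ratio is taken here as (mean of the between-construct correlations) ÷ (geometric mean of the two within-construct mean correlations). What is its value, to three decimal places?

0.947

Mean heterotrait r = 3.32/6 = 0.5533.
Mean within-TI = 1.97/3 = 0.6567; mean within-Anx = 0.52/1 = 0.5200.
Geometric mean = √(0.6567 × 0.5200) = 0.5844.
HTMT = 0.5533 / 0.5844 = 0.947.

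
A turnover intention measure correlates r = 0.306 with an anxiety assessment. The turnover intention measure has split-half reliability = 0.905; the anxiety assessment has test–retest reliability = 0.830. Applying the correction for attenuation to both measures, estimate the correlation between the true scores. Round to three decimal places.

0.353

r_true = r_obs / √(r_xx · r_yy) = 0.306 / √(0.905 × 0.830) = 0.306 / √0.751150 = 0.306 / 0.8667 ≈ 0.353.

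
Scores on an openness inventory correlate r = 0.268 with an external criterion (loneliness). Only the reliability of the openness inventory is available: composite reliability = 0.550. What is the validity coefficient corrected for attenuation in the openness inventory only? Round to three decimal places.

0.361

Single correction: r_c = r_obs / √r_xx = 0.268 / √0.550 = 0.268 / 0.7416 ≈ 0.361.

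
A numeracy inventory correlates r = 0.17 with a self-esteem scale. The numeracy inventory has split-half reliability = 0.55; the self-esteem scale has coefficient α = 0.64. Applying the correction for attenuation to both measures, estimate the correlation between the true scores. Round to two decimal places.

0.29

r_true = r_obs / √(r_xx · r_yy) = 0.17 / √(0.55 × 0.64) = 0.17 / √0.3520 = 0.17 / 0.5933 ≈ 0.29.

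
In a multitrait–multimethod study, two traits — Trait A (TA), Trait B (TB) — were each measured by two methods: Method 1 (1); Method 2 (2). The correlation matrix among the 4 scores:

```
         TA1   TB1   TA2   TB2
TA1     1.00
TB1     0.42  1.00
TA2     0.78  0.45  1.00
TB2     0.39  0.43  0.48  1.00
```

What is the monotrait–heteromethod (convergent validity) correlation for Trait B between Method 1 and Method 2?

Same trait (TB), different methods: r(TB1, TB2) = 0.43.

0.43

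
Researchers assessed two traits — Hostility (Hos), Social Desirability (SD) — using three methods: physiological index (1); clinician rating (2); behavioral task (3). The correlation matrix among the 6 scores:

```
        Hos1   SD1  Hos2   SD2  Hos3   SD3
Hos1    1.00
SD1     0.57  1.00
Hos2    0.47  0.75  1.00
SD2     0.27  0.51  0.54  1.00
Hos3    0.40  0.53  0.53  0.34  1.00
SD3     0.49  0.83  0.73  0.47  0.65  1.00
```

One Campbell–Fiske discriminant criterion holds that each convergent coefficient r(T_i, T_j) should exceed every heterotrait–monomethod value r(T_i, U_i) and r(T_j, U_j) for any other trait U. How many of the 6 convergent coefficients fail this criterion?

Each convergent coefficient versus the relevant comparison correlations:
Hos (methods 1·2): 0.47 vs {0.57, 0.54} → fail.
Hos (methods 1·3): 0.40 vs {0.57, 0.65} → fail.
Hos (methods 2·3): 0.53 vs {0.54, 0.65} → fail.
SD (methods 1·2): 0.51 vs {0.57, 0.54} → fail.
SD (methods 1·3): 0.83 vs {0.57, 0.65} → pass.
SD (methods 2·3): 0.47 vs {0.54, 0.65} → fail.
5 of 6 fail.

5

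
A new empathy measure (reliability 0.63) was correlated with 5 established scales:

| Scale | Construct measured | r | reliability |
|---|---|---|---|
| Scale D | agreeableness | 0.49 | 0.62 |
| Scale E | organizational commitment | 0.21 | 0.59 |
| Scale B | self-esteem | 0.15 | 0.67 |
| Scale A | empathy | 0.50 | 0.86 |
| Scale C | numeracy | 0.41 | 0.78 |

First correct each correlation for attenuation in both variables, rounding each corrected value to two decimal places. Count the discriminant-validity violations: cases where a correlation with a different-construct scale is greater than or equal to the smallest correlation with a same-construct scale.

1

Disattenuated r (r / √(r_scale · r_new)):
  Scale D (disc): 0.49 / √(0.62·0.63) = 0.78
  Scale E (disc): 0.21 / √(0.59·0.63) = 0.34
  Scale B (disc): 0.15 / √(0.67·0.63) = 0.23
  Scale A (conv): 0.50 / √(0.86·0.63) = 0.68
  Scale C (disc): 0.41 / √(0.78·0.63) = 0.58
Smallest convergent = 0.68. Discriminant values: 0.78, 0.34, 0.23, 0.58; count ≥ 0.68 → 1.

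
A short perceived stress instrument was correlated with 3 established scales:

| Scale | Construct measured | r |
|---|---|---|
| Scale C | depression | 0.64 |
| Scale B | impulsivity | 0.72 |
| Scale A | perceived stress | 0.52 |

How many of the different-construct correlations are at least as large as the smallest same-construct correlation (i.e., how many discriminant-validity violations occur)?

Convergent (same construct = perceived stress): Scale A.
Smallest convergent = 0.52. Discriminant values: 0.64, 0.72; count ≥ 0.52 → 2.

2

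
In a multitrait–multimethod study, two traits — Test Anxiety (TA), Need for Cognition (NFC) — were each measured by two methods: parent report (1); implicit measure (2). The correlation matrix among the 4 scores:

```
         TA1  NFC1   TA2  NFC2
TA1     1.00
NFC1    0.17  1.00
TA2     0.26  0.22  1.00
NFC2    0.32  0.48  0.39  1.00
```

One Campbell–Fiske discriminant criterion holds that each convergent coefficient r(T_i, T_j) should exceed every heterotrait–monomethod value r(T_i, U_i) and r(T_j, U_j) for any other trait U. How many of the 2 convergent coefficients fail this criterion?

1

Checking each validity diagonal entry against its comparison values:
TA (methods 1·2): 0.26 vs {0.17, 0.39} → fail.
NFC (methods 1·2): 0.48 vs {0.17, 0.39} → pass.
1 of 2 fail.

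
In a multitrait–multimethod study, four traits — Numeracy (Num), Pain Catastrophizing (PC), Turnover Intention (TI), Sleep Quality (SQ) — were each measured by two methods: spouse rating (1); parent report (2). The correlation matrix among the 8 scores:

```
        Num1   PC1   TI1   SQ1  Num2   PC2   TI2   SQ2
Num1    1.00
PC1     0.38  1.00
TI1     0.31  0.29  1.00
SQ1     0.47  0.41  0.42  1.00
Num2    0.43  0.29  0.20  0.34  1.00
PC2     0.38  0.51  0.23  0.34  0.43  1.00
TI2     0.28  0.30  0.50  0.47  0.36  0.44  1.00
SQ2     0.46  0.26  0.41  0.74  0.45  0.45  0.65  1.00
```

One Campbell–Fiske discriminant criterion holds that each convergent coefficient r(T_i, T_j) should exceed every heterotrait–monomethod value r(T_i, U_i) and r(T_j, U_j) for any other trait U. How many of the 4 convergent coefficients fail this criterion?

Convergent coefficients and their comparison sets:
Num (methods 1·2): 0.43 vs {0.38, 0.43, 0.31, 0.36, 0.47, 0.45} → fail.
PC (methods 1·2): 0.51 vs {0.38, 0.43, 0.29, 0.44, 0.41, 0.45} → pass.
TI (methods 1·2): 0.50 vs {0.31, 0.36, 0.29, 0.44, 0.42, 0.65} → fail.
SQ (methods 1·2): 0.74 vs {0.47, 0.45, 0.41, 0.45, 0.42, 0.65} → pass.
2 of 4 fail.

2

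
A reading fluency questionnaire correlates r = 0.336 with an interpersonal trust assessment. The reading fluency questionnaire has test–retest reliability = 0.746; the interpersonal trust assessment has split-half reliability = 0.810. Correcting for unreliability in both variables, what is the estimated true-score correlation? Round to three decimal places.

r_true = r_obs / √(r_xx · r_yy) = 0.336 / √(0.746 × 0.810) = 0.336 / √0.604260 = 0.336 / 0.7773 ≈ 0.432.

0.432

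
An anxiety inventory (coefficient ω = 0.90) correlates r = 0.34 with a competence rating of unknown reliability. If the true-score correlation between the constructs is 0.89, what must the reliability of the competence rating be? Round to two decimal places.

r_true = r_obs / √(r_xx · r_yy) ⇒ 0.89 = 0.34 / √(0.90 · r_yy).
√(0.90 · r_yy) = 0.34 / 0.89 = 0.3820; 0.90 · r_yy = 0.1459; r_yy = 0.1459 / 0.90 ≈ 0.16.

0.16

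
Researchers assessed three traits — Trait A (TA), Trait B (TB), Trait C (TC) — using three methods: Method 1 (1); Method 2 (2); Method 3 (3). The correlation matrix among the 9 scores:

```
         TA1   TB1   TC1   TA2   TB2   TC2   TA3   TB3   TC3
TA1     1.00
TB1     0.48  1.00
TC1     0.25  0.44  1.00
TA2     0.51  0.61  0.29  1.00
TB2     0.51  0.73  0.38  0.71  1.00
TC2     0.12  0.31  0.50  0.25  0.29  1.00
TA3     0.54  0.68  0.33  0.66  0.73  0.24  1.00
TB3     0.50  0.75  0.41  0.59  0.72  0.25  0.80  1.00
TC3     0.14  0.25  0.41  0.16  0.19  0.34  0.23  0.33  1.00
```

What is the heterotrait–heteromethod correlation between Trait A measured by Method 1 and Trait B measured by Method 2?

0.51

Different traits and methods: r(TA1, TB2) = 0.51.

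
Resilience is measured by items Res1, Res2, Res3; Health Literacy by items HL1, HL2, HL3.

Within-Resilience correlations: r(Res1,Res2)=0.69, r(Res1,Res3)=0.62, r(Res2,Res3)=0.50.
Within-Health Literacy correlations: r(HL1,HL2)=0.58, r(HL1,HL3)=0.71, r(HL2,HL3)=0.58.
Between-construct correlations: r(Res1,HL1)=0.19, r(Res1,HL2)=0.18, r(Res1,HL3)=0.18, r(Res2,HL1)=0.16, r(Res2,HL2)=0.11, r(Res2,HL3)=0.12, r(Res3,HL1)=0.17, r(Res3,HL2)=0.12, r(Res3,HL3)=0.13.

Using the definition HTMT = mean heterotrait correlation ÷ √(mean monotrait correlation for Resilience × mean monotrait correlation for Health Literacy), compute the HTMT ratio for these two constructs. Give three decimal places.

Mean between = 1.36/9 = 0.1511.
Mean within-Res = 1.81/3 = 0.6033; mean within-HL = 1.87/3 = 0.6233.
Geometric mean = √(0.6033 × 0.6233) = 0.6132.
HTMT = 0.1511 / 0.6132 = 0.246.

0.246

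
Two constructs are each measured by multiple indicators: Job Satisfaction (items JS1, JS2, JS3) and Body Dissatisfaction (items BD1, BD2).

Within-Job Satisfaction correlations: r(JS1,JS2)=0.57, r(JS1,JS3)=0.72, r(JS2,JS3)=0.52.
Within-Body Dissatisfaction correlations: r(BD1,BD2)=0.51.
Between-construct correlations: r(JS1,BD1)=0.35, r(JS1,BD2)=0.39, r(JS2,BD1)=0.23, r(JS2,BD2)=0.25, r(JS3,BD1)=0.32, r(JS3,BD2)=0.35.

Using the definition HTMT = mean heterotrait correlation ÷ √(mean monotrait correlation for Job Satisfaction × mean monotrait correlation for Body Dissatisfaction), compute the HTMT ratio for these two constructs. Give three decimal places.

Mean between = 1.89/6 = 0.3150.
Mean within-JS = 1.81/3 = 0.6033; mean within-BD = 0.51/1 = 0.5100.
Geometric mean = √(0.6033 × 0.5100) = 0.5547.
HTMT = 0.3150 / 0.5547 = 0.568.

0.568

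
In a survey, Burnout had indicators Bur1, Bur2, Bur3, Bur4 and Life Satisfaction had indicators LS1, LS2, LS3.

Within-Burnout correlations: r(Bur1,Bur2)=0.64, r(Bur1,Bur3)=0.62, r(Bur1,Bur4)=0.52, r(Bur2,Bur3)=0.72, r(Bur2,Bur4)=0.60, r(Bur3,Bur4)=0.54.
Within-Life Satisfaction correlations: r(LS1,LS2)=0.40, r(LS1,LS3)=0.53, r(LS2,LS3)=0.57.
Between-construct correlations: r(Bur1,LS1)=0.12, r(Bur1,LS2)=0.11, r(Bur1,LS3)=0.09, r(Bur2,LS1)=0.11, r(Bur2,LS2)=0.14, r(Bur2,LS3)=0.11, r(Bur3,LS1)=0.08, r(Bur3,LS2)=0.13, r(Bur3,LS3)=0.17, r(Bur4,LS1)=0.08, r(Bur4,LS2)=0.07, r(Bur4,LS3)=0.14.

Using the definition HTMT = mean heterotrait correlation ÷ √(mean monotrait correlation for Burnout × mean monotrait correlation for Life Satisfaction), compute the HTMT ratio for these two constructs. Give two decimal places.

Mean heterotrait r = 1.35/12 = 0.1125.
Mean within-Bur = 3.64/6 = 0.6067; mean within-LS = 1.50/3 = 0.5000.
Geometric mean = √(0.6067 × 0.5000) = 0.5508.
HTMT = 0.1125 / 0.5508 = 0.20.

0.20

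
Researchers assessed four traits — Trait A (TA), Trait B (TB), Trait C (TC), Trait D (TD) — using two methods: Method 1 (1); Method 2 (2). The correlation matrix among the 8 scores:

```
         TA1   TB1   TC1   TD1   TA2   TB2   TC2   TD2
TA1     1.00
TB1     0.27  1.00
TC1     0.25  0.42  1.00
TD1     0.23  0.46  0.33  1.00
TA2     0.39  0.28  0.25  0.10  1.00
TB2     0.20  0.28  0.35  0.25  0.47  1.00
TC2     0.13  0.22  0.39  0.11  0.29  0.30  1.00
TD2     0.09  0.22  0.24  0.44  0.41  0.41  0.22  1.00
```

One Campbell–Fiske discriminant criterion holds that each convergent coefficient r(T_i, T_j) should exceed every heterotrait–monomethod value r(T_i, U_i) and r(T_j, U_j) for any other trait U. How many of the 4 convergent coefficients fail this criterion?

Checking each validity diagonal entry against its comparison values:
TA (methods 1·2): 0.39 vs {0.27, 0.47, 0.25, 0.29, 0.23, 0.41} → fail.
TB (methods 1·2): 0.28 vs {0.27, 0.47, 0.42, 0.30, 0.46, 0.41} → fail.
TC (methods 1·2): 0.39 vs {0.25, 0.29, 0.42, 0.30, 0.33, 0.22} → fail.
TD (methods 1·2): 0.44 vs {0.23, 0.41, 0.46, 0.41, 0.33, 0.22} → fail.
4 of 4 fail.

4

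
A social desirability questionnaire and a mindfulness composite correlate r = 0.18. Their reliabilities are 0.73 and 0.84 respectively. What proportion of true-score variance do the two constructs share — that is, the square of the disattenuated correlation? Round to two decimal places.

0.05

Disattenuated r = 0.18 / √(0.73 × 0.84) = 0.18 / 0.7831 = 0.2299.
Shared true-score variance = 0.2299² = 0.0529 ≈ 0.05.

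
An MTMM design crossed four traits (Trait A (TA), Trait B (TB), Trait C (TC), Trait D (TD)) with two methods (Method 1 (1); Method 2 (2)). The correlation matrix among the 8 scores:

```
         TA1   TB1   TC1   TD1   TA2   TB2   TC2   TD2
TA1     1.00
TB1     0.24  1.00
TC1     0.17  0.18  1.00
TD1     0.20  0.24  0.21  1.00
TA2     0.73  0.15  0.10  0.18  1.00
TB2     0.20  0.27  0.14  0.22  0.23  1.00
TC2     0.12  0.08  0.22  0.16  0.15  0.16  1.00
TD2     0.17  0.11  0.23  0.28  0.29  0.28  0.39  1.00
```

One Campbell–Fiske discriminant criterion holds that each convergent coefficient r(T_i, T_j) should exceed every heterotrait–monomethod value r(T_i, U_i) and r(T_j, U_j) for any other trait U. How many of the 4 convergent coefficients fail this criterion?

3

Checking each validity diagonal entry against its comparison values:
TA (methods 1·2): 0.73 vs {0.24, 0.23, 0.17, 0.15, 0.20, 0.29} → pass.
TB (methods 1·2): 0.27 vs {0.24, 0.23, 0.18, 0.16, 0.24, 0.28} → fail.
TC (methods 1·2): 0.22 vs {0.17, 0.15, 0.18, 0.16, 0.21, 0.39} → fail.
TD (methods 1·2): 0.28 vs {0.20, 0.29, 0.24, 0.28, 0.21, 0.39} → fail.
3 of 4 fail.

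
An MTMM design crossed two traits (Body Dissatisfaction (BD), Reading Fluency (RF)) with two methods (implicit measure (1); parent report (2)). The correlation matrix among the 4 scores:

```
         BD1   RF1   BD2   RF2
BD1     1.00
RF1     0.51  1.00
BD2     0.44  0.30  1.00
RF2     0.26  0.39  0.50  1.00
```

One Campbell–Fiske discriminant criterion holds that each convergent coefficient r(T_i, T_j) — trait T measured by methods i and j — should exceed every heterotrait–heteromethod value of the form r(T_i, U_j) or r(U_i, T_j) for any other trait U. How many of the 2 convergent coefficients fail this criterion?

Checking each validity diagonal entry against its comparison values:
BD (methods 1·2): 0.44 vs {0.26, 0.30} → pass.
RF (methods 1·2): 0.39 vs {0.30, 0.26} → pass.
0 of 2 fail.

0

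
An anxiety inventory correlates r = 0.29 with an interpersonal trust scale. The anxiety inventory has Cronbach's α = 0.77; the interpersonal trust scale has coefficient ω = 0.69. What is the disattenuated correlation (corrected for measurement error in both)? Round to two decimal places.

r_true = r_obs / √(r_xx · r_yy) = 0.29 / √(0.77 × 0.69) = 0.29 / √0.5313 = 0.29 / 0.7289 ≈ 0.40.

0.40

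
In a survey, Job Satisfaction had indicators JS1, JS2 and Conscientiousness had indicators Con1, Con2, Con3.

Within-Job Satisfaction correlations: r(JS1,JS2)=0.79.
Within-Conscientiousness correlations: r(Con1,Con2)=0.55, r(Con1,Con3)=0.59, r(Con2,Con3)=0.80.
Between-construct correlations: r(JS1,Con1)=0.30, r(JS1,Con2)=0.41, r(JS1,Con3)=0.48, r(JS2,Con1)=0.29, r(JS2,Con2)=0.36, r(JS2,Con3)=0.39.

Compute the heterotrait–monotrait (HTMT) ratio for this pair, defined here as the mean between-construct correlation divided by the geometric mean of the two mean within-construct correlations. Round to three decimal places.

Between-construct mean = 2.23/6 = 0.3717.
Mean within-JS = 0.79/1 = 0.7900; mean within-Con = 1.94/3 = 0.6467.
Geometric mean = √(0.7900 × 0.6467) = 0.7148.
HTMT = 0.3717 / 0.7148 = 0.520.

0.520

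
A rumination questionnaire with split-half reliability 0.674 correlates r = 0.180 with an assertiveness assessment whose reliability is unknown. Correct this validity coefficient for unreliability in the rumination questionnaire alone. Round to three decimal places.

Single correction: r_c = r_obs / √r_xx = 0.180 / √0.674 = 0.180 / 0.8210 ≈ 0.219.

0.219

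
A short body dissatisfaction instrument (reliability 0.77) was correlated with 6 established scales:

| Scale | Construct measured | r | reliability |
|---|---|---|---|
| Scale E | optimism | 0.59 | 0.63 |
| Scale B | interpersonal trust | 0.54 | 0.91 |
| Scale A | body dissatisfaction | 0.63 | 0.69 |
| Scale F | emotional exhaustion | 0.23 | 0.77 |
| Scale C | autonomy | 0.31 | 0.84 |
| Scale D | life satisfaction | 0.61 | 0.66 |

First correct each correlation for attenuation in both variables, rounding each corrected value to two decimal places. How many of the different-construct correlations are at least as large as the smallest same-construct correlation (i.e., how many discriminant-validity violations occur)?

Disattenuated r (r / √(r_scale · r_new)):
  Scale E (disc): 0.59 / √(0.63·0.77) = 0.85
  Scale B (disc): 0.54 / √(0.91·0.77) = 0.65
  Scale A (conv): 0.63 / √(0.69·0.77) = 0.86
  Scale F (disc): 0.23 / √(0.77·0.77) = 0.30
  Scale C (disc): 0.31 / √(0.84·0.77) = 0.39
  Scale D (disc): 0.61 / √(0.66·0.77) = 0.86
Smallest convergent = 0.86. Discriminant values: 0.85, 0.65, 0.30, 0.39, 0.86; count ≥ 0.86 → 1.

1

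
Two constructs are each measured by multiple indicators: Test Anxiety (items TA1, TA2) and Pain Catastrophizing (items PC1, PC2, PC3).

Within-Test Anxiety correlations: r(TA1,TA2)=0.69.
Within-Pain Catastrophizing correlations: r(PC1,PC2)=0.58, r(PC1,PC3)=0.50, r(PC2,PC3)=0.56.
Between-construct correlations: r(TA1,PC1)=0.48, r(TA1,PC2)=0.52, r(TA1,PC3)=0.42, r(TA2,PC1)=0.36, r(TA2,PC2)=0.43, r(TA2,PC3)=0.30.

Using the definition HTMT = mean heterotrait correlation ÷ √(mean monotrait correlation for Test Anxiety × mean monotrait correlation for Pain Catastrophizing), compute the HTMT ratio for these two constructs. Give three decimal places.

Mean between = 2.51/6 = 0.4183.
Mean within-TA = 0.69/1 = 0.6900; mean within-PC = 1.64/3 = 0.5467.
Geometric mean = √(0.6900 × 0.5467) = 0.6142.
HTMT = 0.4183 / 0.6142 = 0.681.

0.681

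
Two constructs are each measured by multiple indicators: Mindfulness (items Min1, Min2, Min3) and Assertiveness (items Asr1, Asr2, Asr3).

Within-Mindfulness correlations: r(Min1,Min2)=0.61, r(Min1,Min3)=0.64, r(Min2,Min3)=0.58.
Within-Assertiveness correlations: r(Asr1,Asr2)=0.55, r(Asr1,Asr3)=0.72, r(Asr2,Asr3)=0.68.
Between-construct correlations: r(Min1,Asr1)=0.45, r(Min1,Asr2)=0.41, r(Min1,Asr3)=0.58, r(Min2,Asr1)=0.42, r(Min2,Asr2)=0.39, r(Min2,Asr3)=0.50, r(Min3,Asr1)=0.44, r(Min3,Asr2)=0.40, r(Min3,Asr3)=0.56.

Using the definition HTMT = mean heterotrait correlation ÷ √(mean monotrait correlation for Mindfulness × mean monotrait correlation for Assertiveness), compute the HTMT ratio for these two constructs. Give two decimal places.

0.73

Mean heterotrait r = 4.15/9 = 0.4611.
Mean within-Min = 1.83/3 = 0.6100; mean within-Asr = 1.95/3 = 0.6500.
Geometric mean = √(0.6100 × 0.6500) = 0.6297.
HTMT = 0.4611 / 0.6297 = 0.73.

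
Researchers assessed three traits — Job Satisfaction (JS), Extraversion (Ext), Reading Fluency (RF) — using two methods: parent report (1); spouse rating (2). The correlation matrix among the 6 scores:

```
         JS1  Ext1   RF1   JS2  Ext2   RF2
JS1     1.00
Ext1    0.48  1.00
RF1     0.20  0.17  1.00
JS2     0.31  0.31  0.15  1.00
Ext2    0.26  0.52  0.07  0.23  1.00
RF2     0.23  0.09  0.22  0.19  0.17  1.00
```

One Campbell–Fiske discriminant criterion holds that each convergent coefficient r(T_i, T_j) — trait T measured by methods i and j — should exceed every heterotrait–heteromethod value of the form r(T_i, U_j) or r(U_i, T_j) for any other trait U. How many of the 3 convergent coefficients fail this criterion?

2

Checking each validity diagonal entry against its comparison values:
JS (methods 1·2): 0.31 vs {0.26, 0.31, 0.23, 0.15} → fail.
Ext (methods 1·2): 0.52 vs {0.31, 0.26, 0.09, 0.07} → pass.
RF (methods 1·2): 0.22 vs {0.15, 0.23, 0.07, 0.09} → fail.
2 of 3 fail.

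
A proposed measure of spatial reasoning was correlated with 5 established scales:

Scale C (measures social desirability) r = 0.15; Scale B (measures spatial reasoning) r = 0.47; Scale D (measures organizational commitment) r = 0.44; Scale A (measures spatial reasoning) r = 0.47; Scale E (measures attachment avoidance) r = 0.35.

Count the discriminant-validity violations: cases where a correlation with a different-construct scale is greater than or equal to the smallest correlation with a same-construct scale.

Convergent (same construct = spatial reasoning): Scale B, Scale A.
Smallest convergent = 0.47. Discriminant values: 0.15, 0.44, 0.35; count ≥ 0.47 → 0.

0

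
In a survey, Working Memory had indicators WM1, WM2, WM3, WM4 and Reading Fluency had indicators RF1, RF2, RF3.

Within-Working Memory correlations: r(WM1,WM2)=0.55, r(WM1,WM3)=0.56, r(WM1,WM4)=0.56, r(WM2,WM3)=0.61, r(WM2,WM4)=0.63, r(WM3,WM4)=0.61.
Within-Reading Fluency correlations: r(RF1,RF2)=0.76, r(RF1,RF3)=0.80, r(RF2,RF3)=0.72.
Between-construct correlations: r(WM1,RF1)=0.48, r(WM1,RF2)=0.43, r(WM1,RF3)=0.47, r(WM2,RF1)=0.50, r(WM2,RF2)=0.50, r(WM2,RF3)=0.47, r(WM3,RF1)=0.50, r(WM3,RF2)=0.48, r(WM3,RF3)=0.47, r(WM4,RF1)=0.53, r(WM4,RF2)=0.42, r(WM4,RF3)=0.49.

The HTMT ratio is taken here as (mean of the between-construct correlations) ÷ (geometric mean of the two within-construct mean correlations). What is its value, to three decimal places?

Mean heterotrait r = 5.74/12 = 0.4783.
Mean within-WM = 3.52/6 = 0.5867; mean within-RF = 2.28/3 = 0.7600.
Geometric mean = √(0.5867 × 0.7600) = 0.6678.
HTMT = 0.4783 / 0.6678 = 0.716.

0.716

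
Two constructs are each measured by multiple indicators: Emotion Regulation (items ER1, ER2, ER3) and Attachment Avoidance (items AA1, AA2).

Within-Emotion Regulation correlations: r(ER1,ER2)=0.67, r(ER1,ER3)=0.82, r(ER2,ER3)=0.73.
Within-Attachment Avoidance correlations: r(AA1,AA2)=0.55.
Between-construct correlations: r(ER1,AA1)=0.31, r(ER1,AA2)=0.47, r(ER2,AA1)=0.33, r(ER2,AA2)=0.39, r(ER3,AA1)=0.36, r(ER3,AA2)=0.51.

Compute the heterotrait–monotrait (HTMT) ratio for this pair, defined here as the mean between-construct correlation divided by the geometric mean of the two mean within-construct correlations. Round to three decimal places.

Between-construct mean = 2.37/6 = 0.3950.
Mean within-ER = 2.22/3 = 0.7400; mean within-AA = 0.55/1 = 0.5500.
Geometric mean = √(0.7400 × 0.5500) = 0.6380.
HTMT = 0.3950 / 0.6380 = 0.619.

0.619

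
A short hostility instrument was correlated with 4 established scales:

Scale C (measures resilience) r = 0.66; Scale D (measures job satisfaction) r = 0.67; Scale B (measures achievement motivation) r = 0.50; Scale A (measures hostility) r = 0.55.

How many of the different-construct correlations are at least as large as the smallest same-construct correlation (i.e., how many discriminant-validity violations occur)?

2

Convergent (same construct = hostility): Scale A.
Smallest convergent = 0.55. Discriminant values: 0.66, 0.67, 0.50; count ≥ 0.55 → 2.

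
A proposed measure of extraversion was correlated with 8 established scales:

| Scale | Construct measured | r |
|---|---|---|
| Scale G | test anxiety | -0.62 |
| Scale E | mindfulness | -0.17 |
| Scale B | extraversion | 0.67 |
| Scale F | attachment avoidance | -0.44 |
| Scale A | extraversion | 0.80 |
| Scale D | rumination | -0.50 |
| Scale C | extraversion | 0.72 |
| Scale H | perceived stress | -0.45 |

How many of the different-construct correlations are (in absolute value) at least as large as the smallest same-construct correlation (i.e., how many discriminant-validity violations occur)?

Convergent (same construct = extraversion): Scale B, Scale A, Scale C.
Smallest convergent = 0.67. Discriminant |r|: 0.62, 0.17, 0.44, 0.50, 0.45; count ≥ 0.67 → 0.

0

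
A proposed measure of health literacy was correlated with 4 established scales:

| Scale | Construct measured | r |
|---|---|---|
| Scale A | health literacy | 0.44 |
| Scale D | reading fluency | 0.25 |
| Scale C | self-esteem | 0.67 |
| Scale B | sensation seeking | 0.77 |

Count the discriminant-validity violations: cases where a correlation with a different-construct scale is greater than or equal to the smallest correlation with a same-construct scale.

2

Convergent (same construct = health literacy): Scale A.
Smallest convergent = 0.44. Discriminant values: 0.25, 0.67, 0.77; count ≥ 0.44 → 2.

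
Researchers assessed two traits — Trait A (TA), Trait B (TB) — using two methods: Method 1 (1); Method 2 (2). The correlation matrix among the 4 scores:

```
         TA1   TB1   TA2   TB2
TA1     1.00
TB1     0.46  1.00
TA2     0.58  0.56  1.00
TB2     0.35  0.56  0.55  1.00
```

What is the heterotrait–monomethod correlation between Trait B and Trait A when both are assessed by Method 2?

0.55

Different traits, same method: r(TB2, TA2) = 0.55.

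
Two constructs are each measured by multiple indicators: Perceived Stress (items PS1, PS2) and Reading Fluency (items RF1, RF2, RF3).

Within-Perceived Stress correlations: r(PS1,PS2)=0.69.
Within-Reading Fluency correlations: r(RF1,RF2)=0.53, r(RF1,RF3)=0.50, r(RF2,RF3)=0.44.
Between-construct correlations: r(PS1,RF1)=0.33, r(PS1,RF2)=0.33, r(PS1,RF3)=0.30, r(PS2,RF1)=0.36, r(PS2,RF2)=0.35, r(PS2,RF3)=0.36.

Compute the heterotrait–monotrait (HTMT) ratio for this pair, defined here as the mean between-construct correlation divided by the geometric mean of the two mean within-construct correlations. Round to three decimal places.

Mean between = 2.03/6 = 0.3383.
Mean within-PS = 0.69/1 = 0.6900; mean within-RF = 1.47/3 = 0.4900.
Geometric mean = √(0.6900 × 0.4900) = 0.5815.
HTMT = 0.3383 / 0.5815 = 0.582.

0.582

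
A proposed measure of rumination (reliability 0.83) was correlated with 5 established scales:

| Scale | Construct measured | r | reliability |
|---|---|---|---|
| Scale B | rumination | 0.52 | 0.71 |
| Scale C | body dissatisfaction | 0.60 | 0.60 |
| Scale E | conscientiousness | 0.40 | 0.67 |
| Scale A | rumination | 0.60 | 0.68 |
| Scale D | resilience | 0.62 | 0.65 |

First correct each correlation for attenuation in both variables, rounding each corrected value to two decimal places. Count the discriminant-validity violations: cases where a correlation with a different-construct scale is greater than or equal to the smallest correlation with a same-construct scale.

Disattenuated r (r / √(r_scale · r_new)):
  Scale B (conv): 0.52 / √(0.71·0.83) = 0.68
  Scale C (disc): 0.60 / √(0.60·0.83) = 0.85
  Scale E (disc): 0.40 / √(0.67·0.83) = 0.54
  Scale A (conv): 0.60 / √(0.68·0.83) = 0.80
  Scale D (disc): 0.62 / √(0.65·0.83) = 0.84
Smallest convergent = 0.68. Discriminant values: 0.85, 0.54, 0.84; count ≥ 0.68 → 2.

2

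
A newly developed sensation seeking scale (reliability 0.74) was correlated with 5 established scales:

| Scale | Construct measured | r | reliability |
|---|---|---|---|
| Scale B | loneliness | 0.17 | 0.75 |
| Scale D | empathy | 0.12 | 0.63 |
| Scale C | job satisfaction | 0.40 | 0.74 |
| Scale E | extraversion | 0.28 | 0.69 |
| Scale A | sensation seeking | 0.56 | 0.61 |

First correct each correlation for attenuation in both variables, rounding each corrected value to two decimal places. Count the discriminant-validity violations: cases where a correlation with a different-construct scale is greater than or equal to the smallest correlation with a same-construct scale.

Disattenuated r (r / √(r_scale · r_new)):
  Scale B (disc): 0.17 / √(0.75·0.74) = 0.23
  Scale D (disc): 0.12 / √(0.63·0.74) = 0.18
  Scale C (disc): 0.40 / √(0.74·0.74) = 0.54
  Scale E (disc): 0.28 / √(0.69·0.74) = 0.39
  Scale A (conv): 0.56 / √(0.61·0.74) = 0.83
Smallest convergent = 0.83. Discriminant values: 0.23, 0.18, 0.54, 0.39; count ≥ 0.83 → 0.

0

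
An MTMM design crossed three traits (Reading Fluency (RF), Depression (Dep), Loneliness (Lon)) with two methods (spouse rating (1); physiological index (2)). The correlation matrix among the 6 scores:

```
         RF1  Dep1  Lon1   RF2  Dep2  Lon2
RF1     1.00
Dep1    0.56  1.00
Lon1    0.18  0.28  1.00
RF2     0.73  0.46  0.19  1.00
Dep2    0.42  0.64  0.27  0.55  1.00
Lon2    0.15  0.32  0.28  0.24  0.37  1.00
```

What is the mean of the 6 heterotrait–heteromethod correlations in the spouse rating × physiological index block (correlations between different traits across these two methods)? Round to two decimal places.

0.30

HTHM values (method 1 × method 2): 0.42, 0.15, 0.46, 0.32, 0.19, 0.27; mean = 1.81/6 = 0.30.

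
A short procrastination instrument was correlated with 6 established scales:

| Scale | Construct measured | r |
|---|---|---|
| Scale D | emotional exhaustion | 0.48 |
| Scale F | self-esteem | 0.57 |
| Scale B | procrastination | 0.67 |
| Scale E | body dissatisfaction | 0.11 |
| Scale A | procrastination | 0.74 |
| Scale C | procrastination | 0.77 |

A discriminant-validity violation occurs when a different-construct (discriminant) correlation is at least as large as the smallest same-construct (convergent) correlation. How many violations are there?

Convergent (same construct = procrastination): Scale B, Scale A, Scale C.
Smallest convergent = 0.67. Discriminant values: 0.48, 0.57, 0.11; count ≥ 0.67 → 0.

0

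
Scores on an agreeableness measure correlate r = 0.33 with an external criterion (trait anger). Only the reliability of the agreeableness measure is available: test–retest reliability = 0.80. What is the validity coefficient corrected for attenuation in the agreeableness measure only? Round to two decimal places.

0.37

Single correction: r_c = r_obs / √r_xx = 0.33 / √0.80 = 0.33 / 0.8944 ≈ 0.37.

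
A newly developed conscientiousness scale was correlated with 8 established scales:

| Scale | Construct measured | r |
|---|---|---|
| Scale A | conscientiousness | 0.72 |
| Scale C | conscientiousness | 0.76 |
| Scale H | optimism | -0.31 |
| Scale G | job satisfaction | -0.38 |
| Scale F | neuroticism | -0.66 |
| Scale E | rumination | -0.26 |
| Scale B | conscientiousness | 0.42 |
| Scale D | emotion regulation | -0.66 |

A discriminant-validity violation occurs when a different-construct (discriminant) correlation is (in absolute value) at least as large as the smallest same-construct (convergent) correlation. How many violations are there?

Convergent (same construct = conscientiousness): Scale A, Scale C, Scale B.
Smallest convergent = 0.42. Discriminant |r|: 0.31, 0.38, 0.66, 0.26, 0.66; count ≥ 0.42 → 2.

2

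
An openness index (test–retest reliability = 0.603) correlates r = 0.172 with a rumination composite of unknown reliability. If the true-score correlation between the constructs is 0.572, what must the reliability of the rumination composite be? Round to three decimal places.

r_true = r_obs / √(r_xx · r_yy) ⇒ 0.572 = 0.172 / √(0.603 · r_yy).
√(0.603 · r_yy) = 0.172 / 0.572 = 0.3007; 0.603 · r_yy = 0.0904; r_yy = 0.0904 / 0.603 ≈ 0.150.

0.150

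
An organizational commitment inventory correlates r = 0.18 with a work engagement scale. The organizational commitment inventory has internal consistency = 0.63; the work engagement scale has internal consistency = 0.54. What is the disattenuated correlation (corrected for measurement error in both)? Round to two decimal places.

r_true = r_obs / √(r_xx · r_yy) = 0.18 / √(0.63 × 0.54) = 0.18 / √0.3402 = 0.18 / 0.5833 ≈ 0.31.

0.31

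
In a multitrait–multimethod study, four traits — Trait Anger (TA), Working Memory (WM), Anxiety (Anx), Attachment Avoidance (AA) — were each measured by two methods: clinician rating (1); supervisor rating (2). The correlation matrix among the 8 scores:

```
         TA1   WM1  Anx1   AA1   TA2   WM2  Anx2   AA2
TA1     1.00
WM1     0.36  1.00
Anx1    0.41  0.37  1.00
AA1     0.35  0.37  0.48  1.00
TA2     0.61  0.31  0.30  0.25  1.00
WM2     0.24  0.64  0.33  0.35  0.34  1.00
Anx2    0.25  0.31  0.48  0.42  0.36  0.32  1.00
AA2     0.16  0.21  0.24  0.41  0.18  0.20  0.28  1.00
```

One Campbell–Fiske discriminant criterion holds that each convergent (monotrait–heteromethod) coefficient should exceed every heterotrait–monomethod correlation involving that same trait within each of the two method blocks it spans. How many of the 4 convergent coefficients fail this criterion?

Convergent coefficients and their comparison sets:
TA (methods 1·2): 0.61 vs {0.36, 0.34, 0.41, 0.36, 0.35, 0.18} → pass.
WM (methods 1·2): 0.64 vs {0.36, 0.34, 0.37, 0.32, 0.37, 0.20} → pass.
Anx (methods 1·2): 0.48 vs {0.41, 0.36, 0.37, 0.32, 0.48, 0.28} → fail.
AA (methods 1·2): 0.41 vs {0.35, 0.18, 0.37, 0.20, 0.48, 0.28} → fail.
2 of 4 fail.

2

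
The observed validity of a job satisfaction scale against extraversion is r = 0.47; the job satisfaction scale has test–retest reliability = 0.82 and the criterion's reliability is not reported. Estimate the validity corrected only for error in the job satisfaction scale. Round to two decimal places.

0.52

Single correction: r_c = r_obs / √r_xx = 0.47 / √0.82 = 0.47 / 0.9055 ≈ 0.52.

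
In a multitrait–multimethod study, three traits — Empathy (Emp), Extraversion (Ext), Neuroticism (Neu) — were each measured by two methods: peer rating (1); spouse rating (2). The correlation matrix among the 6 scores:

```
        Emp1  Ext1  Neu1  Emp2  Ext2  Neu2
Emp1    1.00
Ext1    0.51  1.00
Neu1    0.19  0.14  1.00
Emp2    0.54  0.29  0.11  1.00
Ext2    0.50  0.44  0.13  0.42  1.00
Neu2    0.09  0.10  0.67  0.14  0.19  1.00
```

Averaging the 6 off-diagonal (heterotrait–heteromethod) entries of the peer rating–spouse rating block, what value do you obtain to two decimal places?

0.20

HTHM values (method 1 × method 2): 0.50, 0.09, 0.29, 0.10, 0.11, 0.13; mean = 1.22/6 = 0.20.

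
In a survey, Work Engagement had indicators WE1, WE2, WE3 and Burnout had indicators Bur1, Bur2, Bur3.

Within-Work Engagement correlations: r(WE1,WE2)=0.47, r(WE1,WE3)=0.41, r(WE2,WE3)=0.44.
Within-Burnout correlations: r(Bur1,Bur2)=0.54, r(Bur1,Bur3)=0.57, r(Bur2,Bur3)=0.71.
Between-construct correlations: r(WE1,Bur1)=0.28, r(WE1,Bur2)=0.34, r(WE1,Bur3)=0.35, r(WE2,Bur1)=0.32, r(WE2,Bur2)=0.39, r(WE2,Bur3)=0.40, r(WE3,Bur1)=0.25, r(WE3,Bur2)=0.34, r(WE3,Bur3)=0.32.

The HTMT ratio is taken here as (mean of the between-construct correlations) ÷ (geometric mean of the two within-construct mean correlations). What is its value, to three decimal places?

0.643

Between-construct mean = 2.99/9 = 0.3322.
Mean within-WE = 1.32/3 = 0.4400; mean within-Bur = 1.82/3 = 0.6067.
Geometric mean = √(0.4400 × 0.6067) = 0.5167.
HTMT = 0.3322 / 0.5167 = 0.643.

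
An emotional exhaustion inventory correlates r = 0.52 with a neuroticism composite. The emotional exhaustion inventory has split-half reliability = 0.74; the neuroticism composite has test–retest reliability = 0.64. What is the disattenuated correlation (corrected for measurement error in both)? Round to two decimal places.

0.76

r_true = r_obs / √(r_xx · r_yy) = 0.52 / √(0.74 × 0.64) = 0.52 / √0.4736 = 0.52 / 0.6882 ≈ 0.76.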